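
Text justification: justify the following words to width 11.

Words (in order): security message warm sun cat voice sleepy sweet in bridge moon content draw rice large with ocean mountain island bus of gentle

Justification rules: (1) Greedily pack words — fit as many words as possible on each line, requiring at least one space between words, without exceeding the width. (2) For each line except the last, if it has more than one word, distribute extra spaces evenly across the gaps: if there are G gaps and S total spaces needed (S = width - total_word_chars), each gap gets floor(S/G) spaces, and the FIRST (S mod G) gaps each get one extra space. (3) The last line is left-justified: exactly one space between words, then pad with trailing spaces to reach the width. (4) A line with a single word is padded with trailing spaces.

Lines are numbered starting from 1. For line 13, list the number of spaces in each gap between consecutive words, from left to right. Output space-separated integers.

Answer: 2

Derivation:
Line 1: ['security'] (min_width=8, slack=3)
Line 2: ['message'] (min_width=7, slack=4)
Line 3: ['warm', 'sun'] (min_width=8, slack=3)
Line 4: ['cat', 'voice'] (min_width=9, slack=2)
Line 5: ['sleepy'] (min_width=6, slack=5)
Line 6: ['sweet', 'in'] (min_width=8, slack=3)
Line 7: ['bridge', 'moon'] (min_width=11, slack=0)
Line 8: ['content'] (min_width=7, slack=4)
Line 9: ['draw', 'rice'] (min_width=9, slack=2)
Line 10: ['large', 'with'] (min_width=10, slack=1)
Line 11: ['ocean'] (min_width=5, slack=6)
Line 12: ['mountain'] (min_width=8, slack=3)
Line 13: ['island', 'bus'] (min_width=10, slack=1)
Line 14: ['of', 'gentle'] (min_width=9, slack=2)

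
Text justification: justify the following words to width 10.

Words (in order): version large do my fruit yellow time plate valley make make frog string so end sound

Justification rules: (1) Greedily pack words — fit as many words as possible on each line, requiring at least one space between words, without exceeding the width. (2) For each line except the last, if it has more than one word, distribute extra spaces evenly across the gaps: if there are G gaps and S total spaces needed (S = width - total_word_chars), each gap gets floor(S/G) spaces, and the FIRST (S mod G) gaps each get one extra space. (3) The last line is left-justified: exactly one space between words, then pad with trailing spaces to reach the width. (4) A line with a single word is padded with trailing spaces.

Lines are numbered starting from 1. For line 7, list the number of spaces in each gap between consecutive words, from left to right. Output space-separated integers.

Line 1: ['version'] (min_width=7, slack=3)
Line 2: ['large', 'do'] (min_width=8, slack=2)
Line 3: ['my', 'fruit'] (min_width=8, slack=2)
Line 4: ['yellow'] (min_width=6, slack=4)
Line 5: ['time', 'plate'] (min_width=10, slack=0)
Line 6: ['valley'] (min_width=6, slack=4)
Line 7: ['make', 'make'] (min_width=9, slack=1)
Line 8: ['frog'] (min_width=4, slack=6)
Line 9: ['string', 'so'] (min_width=9, slack=1)
Line 10: ['end', 'sound'] (min_width=9, slack=1)

Answer: 2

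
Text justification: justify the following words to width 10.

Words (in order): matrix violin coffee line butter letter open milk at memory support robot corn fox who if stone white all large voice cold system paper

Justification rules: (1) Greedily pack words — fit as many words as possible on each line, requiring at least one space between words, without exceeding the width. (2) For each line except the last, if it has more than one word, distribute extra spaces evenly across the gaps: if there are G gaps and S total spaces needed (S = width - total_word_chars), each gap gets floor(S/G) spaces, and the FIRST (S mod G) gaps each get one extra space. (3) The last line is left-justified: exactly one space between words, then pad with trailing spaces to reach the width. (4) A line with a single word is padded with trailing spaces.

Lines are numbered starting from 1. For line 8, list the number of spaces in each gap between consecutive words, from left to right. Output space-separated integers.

Line 1: ['matrix'] (min_width=6, slack=4)
Line 2: ['violin'] (min_width=6, slack=4)
Line 3: ['coffee'] (min_width=6, slack=4)
Line 4: ['line'] (min_width=4, slack=6)
Line 5: ['butter'] (min_width=6, slack=4)
Line 6: ['letter'] (min_width=6, slack=4)
Line 7: ['open', 'milk'] (min_width=9, slack=1)
Line 8: ['at', 'memory'] (min_width=9, slack=1)
Line 9: ['support'] (min_width=7, slack=3)
Line 10: ['robot', 'corn'] (min_width=10, slack=0)
Line 11: ['fox', 'who', 'if'] (min_width=10, slack=0)
Line 12: ['stone'] (min_width=5, slack=5)
Line 13: ['white', 'all'] (min_width=9, slack=1)
Line 14: ['large'] (min_width=5, slack=5)
Line 15: ['voice', 'cold'] (min_width=10, slack=0)
Line 16: ['system'] (min_width=6, slack=4)
Line 17: ['paper'] (min_width=5, slack=5)

Answer: 2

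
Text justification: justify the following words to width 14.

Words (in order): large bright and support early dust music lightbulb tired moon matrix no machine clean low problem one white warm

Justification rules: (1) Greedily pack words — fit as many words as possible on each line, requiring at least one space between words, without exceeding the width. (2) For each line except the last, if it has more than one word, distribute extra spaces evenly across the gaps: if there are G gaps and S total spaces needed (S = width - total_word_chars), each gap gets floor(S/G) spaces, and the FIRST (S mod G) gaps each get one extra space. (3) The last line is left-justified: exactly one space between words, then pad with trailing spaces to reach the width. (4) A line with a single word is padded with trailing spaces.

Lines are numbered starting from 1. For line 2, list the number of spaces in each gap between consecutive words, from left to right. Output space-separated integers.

Answer: 4

Derivation:
Line 1: ['large', 'bright'] (min_width=12, slack=2)
Line 2: ['and', 'support'] (min_width=11, slack=3)
Line 3: ['early', 'dust'] (min_width=10, slack=4)
Line 4: ['music'] (min_width=5, slack=9)
Line 5: ['lightbulb'] (min_width=9, slack=5)
Line 6: ['tired', 'moon'] (min_width=10, slack=4)
Line 7: ['matrix', 'no'] (min_width=9, slack=5)
Line 8: ['machine', 'clean'] (min_width=13, slack=1)
Line 9: ['low', 'problem'] (min_width=11, slack=3)
Line 10: ['one', 'white', 'warm'] (min_width=14, slack=0)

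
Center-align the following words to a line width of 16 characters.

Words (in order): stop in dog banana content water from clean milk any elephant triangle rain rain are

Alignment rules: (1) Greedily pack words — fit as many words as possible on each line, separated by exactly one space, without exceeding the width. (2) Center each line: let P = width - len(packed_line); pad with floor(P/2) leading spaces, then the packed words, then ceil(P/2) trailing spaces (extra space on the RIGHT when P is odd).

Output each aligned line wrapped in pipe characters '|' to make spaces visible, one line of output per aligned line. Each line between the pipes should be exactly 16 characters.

Line 1: ['stop', 'in', 'dog'] (min_width=11, slack=5)
Line 2: ['banana', 'content'] (min_width=14, slack=2)
Line 3: ['water', 'from', 'clean'] (min_width=16, slack=0)
Line 4: ['milk', 'any'] (min_width=8, slack=8)
Line 5: ['elephant'] (min_width=8, slack=8)
Line 6: ['triangle', 'rain'] (min_width=13, slack=3)
Line 7: ['rain', 'are'] (min_width=8, slack=8)

Answer: |  stop in dog   |
| banana content |
|water from clean|
|    milk any    |
|    elephant    |
| triangle rain  |
|    rain are    |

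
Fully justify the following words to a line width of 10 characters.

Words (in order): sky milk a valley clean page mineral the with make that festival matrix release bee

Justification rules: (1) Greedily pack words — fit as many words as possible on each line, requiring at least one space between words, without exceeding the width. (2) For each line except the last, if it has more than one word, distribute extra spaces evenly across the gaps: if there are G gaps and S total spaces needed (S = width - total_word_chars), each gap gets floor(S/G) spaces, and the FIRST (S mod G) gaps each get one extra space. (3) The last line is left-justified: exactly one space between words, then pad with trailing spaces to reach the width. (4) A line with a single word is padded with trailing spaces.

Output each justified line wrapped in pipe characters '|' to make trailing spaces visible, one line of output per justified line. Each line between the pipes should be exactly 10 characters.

Answer: |sky milk a|
|valley    |
|clean page|
|mineral   |
|the   with|
|make  that|
|festival  |
|matrix    |
|release   |
|bee       |

Derivation:
Line 1: ['sky', 'milk', 'a'] (min_width=10, slack=0)
Line 2: ['valley'] (min_width=6, slack=4)
Line 3: ['clean', 'page'] (min_width=10, slack=0)
Line 4: ['mineral'] (min_width=7, slack=3)
Line 5: ['the', 'with'] (min_width=8, slack=2)
Line 6: ['make', 'that'] (min_width=9, slack=1)
Line 7: ['festival'] (min_width=8, slack=2)
Line 8: ['matrix'] (min_width=6, slack=4)
Line 9: ['release'] (min_width=7, slack=3)
Line 10: ['bee'] (min_width=3, slack=7)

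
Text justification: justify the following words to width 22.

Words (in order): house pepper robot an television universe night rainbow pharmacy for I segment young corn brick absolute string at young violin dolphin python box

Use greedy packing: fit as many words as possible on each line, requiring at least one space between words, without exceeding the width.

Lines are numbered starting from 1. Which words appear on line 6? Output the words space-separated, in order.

Line 1: ['house', 'pepper', 'robot', 'an'] (min_width=21, slack=1)
Line 2: ['television', 'universe'] (min_width=19, slack=3)
Line 3: ['night', 'rainbow', 'pharmacy'] (min_width=22, slack=0)
Line 4: ['for', 'I', 'segment', 'young'] (min_width=19, slack=3)
Line 5: ['corn', 'brick', 'absolute'] (min_width=19, slack=3)
Line 6: ['string', 'at', 'young', 'violin'] (min_width=22, slack=0)
Line 7: ['dolphin', 'python', 'box'] (min_width=18, slack=4)

Answer: string at young violin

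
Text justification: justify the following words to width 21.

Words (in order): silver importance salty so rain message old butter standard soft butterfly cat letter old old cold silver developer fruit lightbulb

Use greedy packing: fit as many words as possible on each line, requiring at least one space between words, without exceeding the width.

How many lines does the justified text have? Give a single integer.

Answer: 7

Derivation:
Line 1: ['silver', 'importance'] (min_width=17, slack=4)
Line 2: ['salty', 'so', 'rain', 'message'] (min_width=21, slack=0)
Line 3: ['old', 'butter', 'standard'] (min_width=19, slack=2)
Line 4: ['soft', 'butterfly', 'cat'] (min_width=18, slack=3)
Line 5: ['letter', 'old', 'old', 'cold'] (min_width=19, slack=2)
Line 6: ['silver', 'developer'] (min_width=16, slack=5)
Line 7: ['fruit', 'lightbulb'] (min_width=15, slack=6)
Total lines: 7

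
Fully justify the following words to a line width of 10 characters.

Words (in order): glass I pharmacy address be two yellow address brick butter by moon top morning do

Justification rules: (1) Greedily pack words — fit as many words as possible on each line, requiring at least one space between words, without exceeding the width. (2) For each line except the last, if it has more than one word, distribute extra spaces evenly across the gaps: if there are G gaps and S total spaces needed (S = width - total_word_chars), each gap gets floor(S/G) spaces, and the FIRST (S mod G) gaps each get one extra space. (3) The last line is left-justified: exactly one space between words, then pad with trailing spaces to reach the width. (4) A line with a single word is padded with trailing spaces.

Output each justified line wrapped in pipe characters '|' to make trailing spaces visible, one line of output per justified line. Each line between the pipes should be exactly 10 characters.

Line 1: ['glass', 'I'] (min_width=7, slack=3)
Line 2: ['pharmacy'] (min_width=8, slack=2)
Line 3: ['address', 'be'] (min_width=10, slack=0)
Line 4: ['two', 'yellow'] (min_width=10, slack=0)
Line 5: ['address'] (min_width=7, slack=3)
Line 6: ['brick'] (min_width=5, slack=5)
Line 7: ['butter', 'by'] (min_width=9, slack=1)
Line 8: ['moon', 'top'] (min_width=8, slack=2)
Line 9: ['morning', 'do'] (min_width=10, slack=0)

Answer: |glass    I|
|pharmacy  |
|address be|
|two yellow|
|address   |
|brick     |
|butter  by|
|moon   top|
|morning do|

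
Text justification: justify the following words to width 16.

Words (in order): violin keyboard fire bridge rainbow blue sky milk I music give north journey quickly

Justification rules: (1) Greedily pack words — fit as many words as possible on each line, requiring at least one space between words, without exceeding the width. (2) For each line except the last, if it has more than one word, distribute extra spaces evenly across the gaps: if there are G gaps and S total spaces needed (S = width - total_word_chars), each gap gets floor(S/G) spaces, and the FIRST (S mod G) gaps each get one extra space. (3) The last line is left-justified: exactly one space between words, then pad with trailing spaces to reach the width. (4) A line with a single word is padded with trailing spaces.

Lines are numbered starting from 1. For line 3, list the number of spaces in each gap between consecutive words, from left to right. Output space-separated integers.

Line 1: ['violin', 'keyboard'] (min_width=15, slack=1)
Line 2: ['fire', 'bridge'] (min_width=11, slack=5)
Line 3: ['rainbow', 'blue', 'sky'] (min_width=16, slack=0)
Line 4: ['milk', 'I', 'music'] (min_width=12, slack=4)
Line 5: ['give', 'north'] (min_width=10, slack=6)
Line 6: ['journey', 'quickly'] (min_width=15, slack=1)

Answer: 1 1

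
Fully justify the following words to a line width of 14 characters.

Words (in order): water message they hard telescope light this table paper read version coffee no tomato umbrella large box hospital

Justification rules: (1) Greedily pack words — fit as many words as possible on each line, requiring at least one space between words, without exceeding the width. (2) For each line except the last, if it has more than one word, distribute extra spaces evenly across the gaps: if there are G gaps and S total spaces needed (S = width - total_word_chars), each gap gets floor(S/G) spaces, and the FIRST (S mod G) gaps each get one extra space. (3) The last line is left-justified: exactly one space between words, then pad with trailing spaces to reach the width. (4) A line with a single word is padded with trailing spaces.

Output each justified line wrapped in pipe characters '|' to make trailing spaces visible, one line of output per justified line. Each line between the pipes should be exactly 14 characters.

Answer: |water  message|
|they      hard|
|telescope     |
|light     this|
|table    paper|
|read   version|
|coffee      no|
|tomato        |
|umbrella large|
|box hospital  |

Derivation:
Line 1: ['water', 'message'] (min_width=13, slack=1)
Line 2: ['they', 'hard'] (min_width=9, slack=5)
Line 3: ['telescope'] (min_width=9, slack=5)
Line 4: ['light', 'this'] (min_width=10, slack=4)
Line 5: ['table', 'paper'] (min_width=11, slack=3)
Line 6: ['read', 'version'] (min_width=12, slack=2)
Line 7: ['coffee', 'no'] (min_width=9, slack=5)
Line 8: ['tomato'] (min_width=6, slack=8)
Line 9: ['umbrella', 'large'] (min_width=14, slack=0)
Line 10: ['box', 'hospital'] (min_width=12, slack=2)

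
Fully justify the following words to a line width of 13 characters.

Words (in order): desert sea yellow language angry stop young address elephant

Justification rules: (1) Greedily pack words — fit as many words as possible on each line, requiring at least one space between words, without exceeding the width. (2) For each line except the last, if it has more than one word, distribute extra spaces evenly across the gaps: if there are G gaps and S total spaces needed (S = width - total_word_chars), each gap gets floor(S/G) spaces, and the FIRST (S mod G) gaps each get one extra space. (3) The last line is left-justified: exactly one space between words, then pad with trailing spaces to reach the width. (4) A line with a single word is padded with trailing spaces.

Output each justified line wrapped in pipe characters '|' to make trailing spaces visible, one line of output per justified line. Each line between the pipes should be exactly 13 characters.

Line 1: ['desert', 'sea'] (min_width=10, slack=3)
Line 2: ['yellow'] (min_width=6, slack=7)
Line 3: ['language'] (min_width=8, slack=5)
Line 4: ['angry', 'stop'] (min_width=10, slack=3)
Line 5: ['young', 'address'] (min_width=13, slack=0)
Line 6: ['elephant'] (min_width=8, slack=5)

Answer: |desert    sea|
|yellow       |
|language     |
|angry    stop|
|young address|
|elephant     |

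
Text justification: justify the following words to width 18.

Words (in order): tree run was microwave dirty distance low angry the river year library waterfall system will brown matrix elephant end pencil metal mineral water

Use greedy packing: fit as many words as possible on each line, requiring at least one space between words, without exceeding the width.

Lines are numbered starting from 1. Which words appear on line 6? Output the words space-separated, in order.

Answer: system will brown

Derivation:
Line 1: ['tree', 'run', 'was'] (min_width=12, slack=6)
Line 2: ['microwave', 'dirty'] (min_width=15, slack=3)
Line 3: ['distance', 'low', 'angry'] (min_width=18, slack=0)
Line 4: ['the', 'river', 'year'] (min_width=14, slack=4)
Line 5: ['library', 'waterfall'] (min_width=17, slack=1)
Line 6: ['system', 'will', 'brown'] (min_width=17, slack=1)
Line 7: ['matrix', 'elephant'] (min_width=15, slack=3)
Line 8: ['end', 'pencil', 'metal'] (min_width=16, slack=2)
Line 9: ['mineral', 'water'] (min_width=13, slack=5)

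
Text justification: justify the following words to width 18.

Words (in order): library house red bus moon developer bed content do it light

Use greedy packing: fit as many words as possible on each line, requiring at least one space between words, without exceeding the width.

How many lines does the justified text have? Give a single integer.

Answer: 4

Derivation:
Line 1: ['library', 'house', 'red'] (min_width=17, slack=1)
Line 2: ['bus', 'moon', 'developer'] (min_width=18, slack=0)
Line 3: ['bed', 'content', 'do', 'it'] (min_width=17, slack=1)
Line 4: ['light'] (min_width=5, slack=13)
Total lines: 4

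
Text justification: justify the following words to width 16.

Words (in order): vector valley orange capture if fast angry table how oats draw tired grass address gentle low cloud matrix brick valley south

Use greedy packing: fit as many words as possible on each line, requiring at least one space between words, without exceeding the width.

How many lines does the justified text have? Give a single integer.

Answer: 9

Derivation:
Line 1: ['vector', 'valley'] (min_width=13, slack=3)
Line 2: ['orange', 'capture'] (min_width=14, slack=2)
Line 3: ['if', 'fast', 'angry'] (min_width=13, slack=3)
Line 4: ['table', 'how', 'oats'] (min_width=14, slack=2)
Line 5: ['draw', 'tired', 'grass'] (min_width=16, slack=0)
Line 6: ['address', 'gentle'] (min_width=14, slack=2)
Line 7: ['low', 'cloud', 'matrix'] (min_width=16, slack=0)
Line 8: ['brick', 'valley'] (min_width=12, slack=4)
Line 9: ['south'] (min_width=5, slack=11)
Total lines: 9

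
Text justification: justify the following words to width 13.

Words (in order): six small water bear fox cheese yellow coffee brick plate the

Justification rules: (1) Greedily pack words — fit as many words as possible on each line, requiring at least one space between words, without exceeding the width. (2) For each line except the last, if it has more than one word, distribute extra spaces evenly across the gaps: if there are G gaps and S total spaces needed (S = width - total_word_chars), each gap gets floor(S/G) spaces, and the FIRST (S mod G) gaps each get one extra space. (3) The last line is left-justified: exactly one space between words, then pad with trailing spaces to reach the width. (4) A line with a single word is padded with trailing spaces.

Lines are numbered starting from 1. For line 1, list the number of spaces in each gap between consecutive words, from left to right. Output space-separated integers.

Line 1: ['six', 'small'] (min_width=9, slack=4)
Line 2: ['water', 'bear'] (min_width=10, slack=3)
Line 3: ['fox', 'cheese'] (min_width=10, slack=3)
Line 4: ['yellow', 'coffee'] (min_width=13, slack=0)
Line 5: ['brick', 'plate'] (min_width=11, slack=2)
Line 6: ['the'] (min_width=3, slack=10)

Answer: 5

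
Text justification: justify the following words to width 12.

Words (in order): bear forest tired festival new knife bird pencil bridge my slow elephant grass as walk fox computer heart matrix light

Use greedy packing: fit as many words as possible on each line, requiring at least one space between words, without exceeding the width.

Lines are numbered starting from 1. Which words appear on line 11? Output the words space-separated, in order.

Line 1: ['bear', 'forest'] (min_width=11, slack=1)
Line 2: ['tired'] (min_width=5, slack=7)
Line 3: ['festival', 'new'] (min_width=12, slack=0)
Line 4: ['knife', 'bird'] (min_width=10, slack=2)
Line 5: ['pencil'] (min_width=6, slack=6)
Line 6: ['bridge', 'my'] (min_width=9, slack=3)
Line 7: ['slow'] (min_width=4, slack=8)
Line 8: ['elephant'] (min_width=8, slack=4)
Line 9: ['grass', 'as'] (min_width=8, slack=4)
Line 10: ['walk', 'fox'] (min_width=8, slack=4)
Line 11: ['computer'] (min_width=8, slack=4)
Line 12: ['heart', 'matrix'] (min_width=12, slack=0)
Line 13: ['light'] (min_width=5, slack=7)

Answer: computer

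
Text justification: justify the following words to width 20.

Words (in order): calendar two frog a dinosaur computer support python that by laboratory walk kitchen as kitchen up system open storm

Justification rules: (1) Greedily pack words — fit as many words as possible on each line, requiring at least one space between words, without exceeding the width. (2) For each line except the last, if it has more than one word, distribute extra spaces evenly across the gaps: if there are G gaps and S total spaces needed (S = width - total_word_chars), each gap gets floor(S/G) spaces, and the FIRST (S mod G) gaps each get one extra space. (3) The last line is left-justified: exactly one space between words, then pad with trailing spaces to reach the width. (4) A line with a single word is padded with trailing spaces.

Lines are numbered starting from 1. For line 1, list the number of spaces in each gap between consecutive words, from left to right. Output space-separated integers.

Line 1: ['calendar', 'two', 'frog', 'a'] (min_width=19, slack=1)
Line 2: ['dinosaur', 'computer'] (min_width=17, slack=3)
Line 3: ['support', 'python', 'that'] (min_width=19, slack=1)
Line 4: ['by', 'laboratory', 'walk'] (min_width=18, slack=2)
Line 5: ['kitchen', 'as', 'kitchen'] (min_width=18, slack=2)
Line 6: ['up', 'system', 'open', 'storm'] (min_width=20, slack=0)

Answer: 2 1 1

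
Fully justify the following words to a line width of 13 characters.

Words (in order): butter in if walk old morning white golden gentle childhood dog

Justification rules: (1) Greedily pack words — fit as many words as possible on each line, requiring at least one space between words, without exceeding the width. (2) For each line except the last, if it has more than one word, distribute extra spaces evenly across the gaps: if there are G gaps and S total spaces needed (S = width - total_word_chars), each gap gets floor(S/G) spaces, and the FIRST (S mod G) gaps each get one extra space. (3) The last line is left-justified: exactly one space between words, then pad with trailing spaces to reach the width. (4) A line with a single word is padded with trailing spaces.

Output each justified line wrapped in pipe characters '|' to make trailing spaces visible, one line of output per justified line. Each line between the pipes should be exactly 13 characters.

Answer: |butter  in if|
|walk      old|
|morning white|
|golden gentle|
|childhood dog|

Derivation:
Line 1: ['butter', 'in', 'if'] (min_width=12, slack=1)
Line 2: ['walk', 'old'] (min_width=8, slack=5)
Line 3: ['morning', 'white'] (min_width=13, slack=0)
Line 4: ['golden', 'gentle'] (min_width=13, slack=0)
Line 5: ['childhood', 'dog'] (min_width=13, slack=0)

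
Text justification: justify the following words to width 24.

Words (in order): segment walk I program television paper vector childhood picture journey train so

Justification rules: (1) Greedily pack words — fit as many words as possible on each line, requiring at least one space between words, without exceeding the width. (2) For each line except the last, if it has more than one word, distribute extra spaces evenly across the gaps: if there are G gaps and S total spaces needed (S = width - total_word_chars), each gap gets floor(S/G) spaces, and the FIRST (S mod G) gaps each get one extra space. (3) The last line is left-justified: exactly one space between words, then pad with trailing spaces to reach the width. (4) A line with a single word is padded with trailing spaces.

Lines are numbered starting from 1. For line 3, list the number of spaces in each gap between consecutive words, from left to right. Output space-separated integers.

Line 1: ['segment', 'walk', 'I', 'program'] (min_width=22, slack=2)
Line 2: ['television', 'paper', 'vector'] (min_width=23, slack=1)
Line 3: ['childhood', 'picture'] (min_width=17, slack=7)
Line 4: ['journey', 'train', 'so'] (min_width=16, slack=8)

Answer: 8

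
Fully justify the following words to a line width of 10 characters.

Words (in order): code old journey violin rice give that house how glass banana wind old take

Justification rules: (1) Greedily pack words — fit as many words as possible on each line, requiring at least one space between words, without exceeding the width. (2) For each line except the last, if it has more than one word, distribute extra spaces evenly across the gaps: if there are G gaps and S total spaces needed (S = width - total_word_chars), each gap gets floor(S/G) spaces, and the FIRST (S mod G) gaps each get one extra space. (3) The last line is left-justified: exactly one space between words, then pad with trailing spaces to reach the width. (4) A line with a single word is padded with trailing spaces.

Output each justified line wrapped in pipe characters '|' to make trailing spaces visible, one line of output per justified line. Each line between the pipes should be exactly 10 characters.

Line 1: ['code', 'old'] (min_width=8, slack=2)
Line 2: ['journey'] (min_width=7, slack=3)
Line 3: ['violin'] (min_width=6, slack=4)
Line 4: ['rice', 'give'] (min_width=9, slack=1)
Line 5: ['that', 'house'] (min_width=10, slack=0)
Line 6: ['how', 'glass'] (min_width=9, slack=1)
Line 7: ['banana'] (min_width=6, slack=4)
Line 8: ['wind', 'old'] (min_width=8, slack=2)
Line 9: ['take'] (min_width=4, slack=6)

Answer: |code   old|
|journey   |
|violin    |
|rice  give|
|that house|
|how  glass|
|banana    |
|wind   old|
|take      |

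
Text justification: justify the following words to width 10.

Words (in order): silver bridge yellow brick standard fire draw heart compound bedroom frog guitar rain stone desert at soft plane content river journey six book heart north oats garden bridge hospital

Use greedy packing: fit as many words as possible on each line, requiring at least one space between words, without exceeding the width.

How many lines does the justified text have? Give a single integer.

Answer: 23

Derivation:
Line 1: ['silver'] (min_width=6, slack=4)
Line 2: ['bridge'] (min_width=6, slack=4)
Line 3: ['yellow'] (min_width=6, slack=4)
Line 4: ['brick'] (min_width=5, slack=5)
Line 5: ['standard'] (min_width=8, slack=2)
Line 6: ['fire', 'draw'] (min_width=9, slack=1)
Line 7: ['heart'] (min_width=5, slack=5)
Line 8: ['compound'] (min_width=8, slack=2)
Line 9: ['bedroom'] (min_width=7, slack=3)
Line 10: ['frog'] (min_width=4, slack=6)
Line 11: ['guitar'] (min_width=6, slack=4)
Line 12: ['rain', 'stone'] (min_width=10, slack=0)
Line 13: ['desert', 'at'] (min_width=9, slack=1)
Line 14: ['soft', 'plane'] (min_width=10, slack=0)
Line 15: ['content'] (min_width=7, slack=3)
Line 16: ['river'] (min_width=5, slack=5)
Line 17: ['journey'] (min_width=7, slack=3)
Line 18: ['six', 'book'] (min_width=8, slack=2)
Line 19: ['heart'] (min_width=5, slack=5)
Line 20: ['north', 'oats'] (min_width=10, slack=0)
Line 21: ['garden'] (min_width=6, slack=4)
Line 22: ['bridge'] (min_width=6, slack=4)
Line 23: ['hospital'] (min_width=8, slack=2)
Total lines: 23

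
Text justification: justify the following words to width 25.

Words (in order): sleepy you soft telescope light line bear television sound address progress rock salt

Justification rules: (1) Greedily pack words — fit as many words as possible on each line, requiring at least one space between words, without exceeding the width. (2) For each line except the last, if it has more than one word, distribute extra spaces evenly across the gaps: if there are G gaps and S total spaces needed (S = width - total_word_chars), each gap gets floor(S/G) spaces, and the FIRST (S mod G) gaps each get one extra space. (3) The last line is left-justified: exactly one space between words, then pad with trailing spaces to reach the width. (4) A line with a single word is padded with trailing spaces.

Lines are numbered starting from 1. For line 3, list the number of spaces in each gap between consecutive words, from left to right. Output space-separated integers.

Line 1: ['sleepy', 'you', 'soft', 'telescope'] (min_width=25, slack=0)
Line 2: ['light', 'line', 'bear'] (min_width=15, slack=10)
Line 3: ['television', 'sound', 'address'] (min_width=24, slack=1)
Line 4: ['progress', 'rock', 'salt'] (min_width=18, slack=7)

Answer: 2 1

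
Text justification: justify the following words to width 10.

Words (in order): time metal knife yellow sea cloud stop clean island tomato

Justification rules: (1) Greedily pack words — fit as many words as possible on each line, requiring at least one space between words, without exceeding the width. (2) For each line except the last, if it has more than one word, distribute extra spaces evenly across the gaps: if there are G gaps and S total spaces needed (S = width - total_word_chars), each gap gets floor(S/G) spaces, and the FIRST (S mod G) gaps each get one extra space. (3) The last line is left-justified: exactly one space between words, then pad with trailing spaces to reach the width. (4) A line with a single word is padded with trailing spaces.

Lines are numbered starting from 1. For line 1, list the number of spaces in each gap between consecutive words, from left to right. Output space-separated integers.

Line 1: ['time', 'metal'] (min_width=10, slack=0)
Line 2: ['knife'] (min_width=5, slack=5)
Line 3: ['yellow', 'sea'] (min_width=10, slack=0)
Line 4: ['cloud', 'stop'] (min_width=10, slack=0)
Line 5: ['clean'] (min_width=5, slack=5)
Line 6: ['island'] (min_width=6, slack=4)
Line 7: ['tomato'] (min_width=6, slack=4)

Answer: 1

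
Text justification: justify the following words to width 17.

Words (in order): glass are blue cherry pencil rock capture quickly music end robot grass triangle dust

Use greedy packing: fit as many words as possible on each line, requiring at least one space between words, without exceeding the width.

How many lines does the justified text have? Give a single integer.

Line 1: ['glass', 'are', 'blue'] (min_width=14, slack=3)
Line 2: ['cherry', 'pencil'] (min_width=13, slack=4)
Line 3: ['rock', 'capture'] (min_width=12, slack=5)
Line 4: ['quickly', 'music', 'end'] (min_width=17, slack=0)
Line 5: ['robot', 'grass'] (min_width=11, slack=6)
Line 6: ['triangle', 'dust'] (min_width=13, slack=4)
Total lines: 6

Answer: 6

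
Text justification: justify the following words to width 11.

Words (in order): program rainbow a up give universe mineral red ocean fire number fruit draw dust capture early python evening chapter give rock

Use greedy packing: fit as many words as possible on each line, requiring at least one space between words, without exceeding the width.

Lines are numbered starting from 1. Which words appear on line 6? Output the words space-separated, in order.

Answer: ocean fire

Derivation:
Line 1: ['program'] (min_width=7, slack=4)
Line 2: ['rainbow', 'a'] (min_width=9, slack=2)
Line 3: ['up', 'give'] (min_width=7, slack=4)
Line 4: ['universe'] (min_width=8, slack=3)
Line 5: ['mineral', 'red'] (min_width=11, slack=0)
Line 6: ['ocean', 'fire'] (min_width=10, slack=1)
Line 7: ['number'] (min_width=6, slack=5)
Line 8: ['fruit', 'draw'] (min_width=10, slack=1)
Line 9: ['dust'] (min_width=4, slack=7)
Line 10: ['capture'] (min_width=7, slack=4)
Line 11: ['early'] (min_width=5, slack=6)
Line 12: ['python'] (min_width=6, slack=5)
Line 13: ['evening'] (min_width=7, slack=4)
Line 14: ['chapter'] (min_width=7, slack=4)
Line 15: ['give', 'rock'] (min_width=9, slack=2)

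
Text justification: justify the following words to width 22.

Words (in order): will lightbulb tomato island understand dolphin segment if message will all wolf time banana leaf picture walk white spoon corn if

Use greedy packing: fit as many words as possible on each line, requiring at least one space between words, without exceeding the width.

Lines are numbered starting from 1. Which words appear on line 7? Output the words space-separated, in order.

Answer: spoon corn if

Derivation:
Line 1: ['will', 'lightbulb', 'tomato'] (min_width=21, slack=1)
Line 2: ['island', 'understand'] (min_width=17, slack=5)
Line 3: ['dolphin', 'segment', 'if'] (min_width=18, slack=4)
Line 4: ['message', 'will', 'all', 'wolf'] (min_width=21, slack=1)
Line 5: ['time', 'banana', 'leaf'] (min_width=16, slack=6)
Line 6: ['picture', 'walk', 'white'] (min_width=18, slack=4)
Line 7: ['spoon', 'corn', 'if'] (min_width=13, slack=9)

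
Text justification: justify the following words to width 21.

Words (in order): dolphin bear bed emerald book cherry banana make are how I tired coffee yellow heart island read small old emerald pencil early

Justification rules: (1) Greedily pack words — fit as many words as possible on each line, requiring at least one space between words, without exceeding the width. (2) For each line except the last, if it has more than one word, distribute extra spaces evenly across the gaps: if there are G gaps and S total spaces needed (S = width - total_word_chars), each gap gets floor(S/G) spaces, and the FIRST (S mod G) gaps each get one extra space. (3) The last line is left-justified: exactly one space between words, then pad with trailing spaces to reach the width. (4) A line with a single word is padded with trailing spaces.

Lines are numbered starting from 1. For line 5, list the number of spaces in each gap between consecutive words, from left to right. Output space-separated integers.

Line 1: ['dolphin', 'bear', 'bed'] (min_width=16, slack=5)
Line 2: ['emerald', 'book', 'cherry'] (min_width=19, slack=2)
Line 3: ['banana', 'make', 'are', 'how', 'I'] (min_width=21, slack=0)
Line 4: ['tired', 'coffee', 'yellow'] (min_width=19, slack=2)
Line 5: ['heart', 'island', 'read'] (min_width=17, slack=4)
Line 6: ['small', 'old', 'emerald'] (min_width=17, slack=4)
Line 7: ['pencil', 'early'] (min_width=12, slack=9)

Answer: 3 3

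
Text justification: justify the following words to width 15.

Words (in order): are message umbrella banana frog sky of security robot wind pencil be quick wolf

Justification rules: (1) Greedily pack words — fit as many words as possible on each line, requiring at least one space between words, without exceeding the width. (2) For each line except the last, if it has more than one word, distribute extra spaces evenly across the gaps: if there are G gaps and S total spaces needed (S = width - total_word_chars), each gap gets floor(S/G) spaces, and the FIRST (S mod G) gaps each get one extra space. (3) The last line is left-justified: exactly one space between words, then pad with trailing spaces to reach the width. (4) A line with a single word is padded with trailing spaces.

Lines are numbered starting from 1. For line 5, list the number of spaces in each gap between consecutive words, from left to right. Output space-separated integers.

Line 1: ['are', 'message'] (min_width=11, slack=4)
Line 2: ['umbrella', 'banana'] (min_width=15, slack=0)
Line 3: ['frog', 'sky', 'of'] (min_width=11, slack=4)
Line 4: ['security', 'robot'] (min_width=14, slack=1)
Line 5: ['wind', 'pencil', 'be'] (min_width=14, slack=1)
Line 6: ['quick', 'wolf'] (min_width=10, slack=5)

Answer: 2 1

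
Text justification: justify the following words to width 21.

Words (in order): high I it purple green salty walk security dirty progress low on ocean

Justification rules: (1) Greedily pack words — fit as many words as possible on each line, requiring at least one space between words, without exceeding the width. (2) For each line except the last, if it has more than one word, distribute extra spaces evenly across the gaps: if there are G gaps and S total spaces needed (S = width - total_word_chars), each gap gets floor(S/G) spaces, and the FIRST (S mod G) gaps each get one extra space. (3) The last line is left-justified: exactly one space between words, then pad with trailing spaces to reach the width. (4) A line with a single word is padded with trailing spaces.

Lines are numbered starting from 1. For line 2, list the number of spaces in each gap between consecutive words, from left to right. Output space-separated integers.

Line 1: ['high', 'I', 'it', 'purple'] (min_width=16, slack=5)
Line 2: ['green', 'salty', 'walk'] (min_width=16, slack=5)
Line 3: ['security', 'dirty'] (min_width=14, slack=7)
Line 4: ['progress', 'low', 'on', 'ocean'] (min_width=21, slack=0)

Answer: 4 3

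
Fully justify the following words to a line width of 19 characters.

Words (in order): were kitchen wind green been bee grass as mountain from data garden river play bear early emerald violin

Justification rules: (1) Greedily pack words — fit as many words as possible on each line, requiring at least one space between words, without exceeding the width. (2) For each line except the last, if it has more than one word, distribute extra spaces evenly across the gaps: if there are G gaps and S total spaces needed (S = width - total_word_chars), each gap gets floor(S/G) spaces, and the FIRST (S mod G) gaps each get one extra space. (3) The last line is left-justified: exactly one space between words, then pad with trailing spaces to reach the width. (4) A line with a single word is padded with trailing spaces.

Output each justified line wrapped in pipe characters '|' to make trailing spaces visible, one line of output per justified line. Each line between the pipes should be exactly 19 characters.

Line 1: ['were', 'kitchen', 'wind'] (min_width=17, slack=2)
Line 2: ['green', 'been', 'bee'] (min_width=14, slack=5)
Line 3: ['grass', 'as', 'mountain'] (min_width=17, slack=2)
Line 4: ['from', 'data', 'garden'] (min_width=16, slack=3)
Line 5: ['river', 'play', 'bear'] (min_width=15, slack=4)
Line 6: ['early', 'emerald'] (min_width=13, slack=6)
Line 7: ['violin'] (min_width=6, slack=13)

Answer: |were  kitchen  wind|
|green    been   bee|
|grass  as  mountain|
|from   data  garden|
|river   play   bear|
|early       emerald|
|violin             |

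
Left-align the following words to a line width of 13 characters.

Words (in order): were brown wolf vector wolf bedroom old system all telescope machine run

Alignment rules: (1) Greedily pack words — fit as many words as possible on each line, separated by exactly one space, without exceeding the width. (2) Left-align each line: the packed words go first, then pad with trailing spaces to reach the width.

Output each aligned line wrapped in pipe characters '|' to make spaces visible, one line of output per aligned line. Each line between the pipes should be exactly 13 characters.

Line 1: ['were', 'brown'] (min_width=10, slack=3)
Line 2: ['wolf', 'vector'] (min_width=11, slack=2)
Line 3: ['wolf', 'bedroom'] (min_width=12, slack=1)
Line 4: ['old', 'system'] (min_width=10, slack=3)
Line 5: ['all', 'telescope'] (min_width=13, slack=0)
Line 6: ['machine', 'run'] (min_width=11, slack=2)

Answer: |were brown   |
|wolf vector  |
|wolf bedroom |
|old system   |
|all telescope|
|machine run  |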